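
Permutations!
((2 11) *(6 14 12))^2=(6 12 14)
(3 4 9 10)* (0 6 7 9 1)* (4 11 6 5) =(0 5 4 1)(3 11 6 7 9 10) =[5, 0, 2, 11, 1, 4, 7, 9, 8, 10, 3, 6]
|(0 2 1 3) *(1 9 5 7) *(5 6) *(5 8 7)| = |(0 2 9 6 8 7 1 3)| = 8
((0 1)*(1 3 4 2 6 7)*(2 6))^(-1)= (0 1 7 6 4 3)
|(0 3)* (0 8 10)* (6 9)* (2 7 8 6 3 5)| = |(0 5 2 7 8 10)(3 6 9)| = 6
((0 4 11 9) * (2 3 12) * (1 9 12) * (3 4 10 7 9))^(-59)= (0 10 7 9)(1 3)(2 4 11 12)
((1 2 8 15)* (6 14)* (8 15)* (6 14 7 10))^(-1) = ((1 2 15)(6 7 10))^(-1) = (1 15 2)(6 10 7)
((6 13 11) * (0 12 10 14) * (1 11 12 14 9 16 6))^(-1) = (0 14)(1 11)(6 16 9 10 12 13)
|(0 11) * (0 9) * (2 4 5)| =3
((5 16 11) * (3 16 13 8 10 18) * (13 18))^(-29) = (3 16 11 5 18)(8 10 13)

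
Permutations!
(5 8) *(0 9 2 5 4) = (0 9 2 5 8 4) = [9, 1, 5, 3, 0, 8, 6, 7, 4, 2]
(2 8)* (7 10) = [0, 1, 8, 3, 4, 5, 6, 10, 2, 9, 7] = (2 8)(7 10)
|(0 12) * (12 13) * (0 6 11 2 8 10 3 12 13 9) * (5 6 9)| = |(13)(0 5 6 11 2 8 10 3 12 9)| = 10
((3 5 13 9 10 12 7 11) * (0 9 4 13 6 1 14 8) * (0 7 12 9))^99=((1 14 8 7 11 3 5 6)(4 13)(9 10))^99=(1 7 5 14 11 6 8 3)(4 13)(9 10)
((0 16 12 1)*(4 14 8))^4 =(16)(4 14 8)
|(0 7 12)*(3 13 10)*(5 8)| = 6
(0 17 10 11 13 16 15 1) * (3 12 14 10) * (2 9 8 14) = [17, 0, 9, 12, 4, 5, 6, 7, 14, 8, 11, 13, 2, 16, 10, 1, 15, 3] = (0 17 3 12 2 9 8 14 10 11 13 16 15 1)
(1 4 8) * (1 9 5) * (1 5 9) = [0, 4, 2, 3, 8, 5, 6, 7, 1, 9] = (9)(1 4 8)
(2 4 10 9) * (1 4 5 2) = (1 4 10 9)(2 5) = [0, 4, 5, 3, 10, 2, 6, 7, 8, 1, 9]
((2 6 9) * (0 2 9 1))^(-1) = (9)(0 1 6 2)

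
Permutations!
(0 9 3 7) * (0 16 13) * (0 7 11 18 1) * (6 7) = (0 9 3 11 18 1)(6 7 16 13) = [9, 0, 2, 11, 4, 5, 7, 16, 8, 3, 10, 18, 12, 6, 14, 15, 13, 17, 1]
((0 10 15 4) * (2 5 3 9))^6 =(0 15)(2 3)(4 10)(5 9)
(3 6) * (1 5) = (1 5)(3 6) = [0, 5, 2, 6, 4, 1, 3]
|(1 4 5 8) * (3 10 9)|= |(1 4 5 8)(3 10 9)|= 12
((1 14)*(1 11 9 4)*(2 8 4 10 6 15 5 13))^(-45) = (1 9 15 2)(4 11 6 13)(5 8 14 10)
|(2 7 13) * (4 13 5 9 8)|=7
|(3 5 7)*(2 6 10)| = 3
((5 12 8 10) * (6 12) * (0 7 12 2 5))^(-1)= (0 10 8 12 7)(2 6 5)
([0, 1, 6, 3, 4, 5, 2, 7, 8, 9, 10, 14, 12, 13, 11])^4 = (14)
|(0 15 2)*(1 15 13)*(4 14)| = |(0 13 1 15 2)(4 14)| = 10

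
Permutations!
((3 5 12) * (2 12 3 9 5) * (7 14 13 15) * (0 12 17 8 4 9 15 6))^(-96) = (0 15 14 6 12 7 13)(2 8 9 3 17 4 5)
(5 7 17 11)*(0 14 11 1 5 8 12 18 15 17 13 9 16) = [14, 5, 2, 3, 4, 7, 6, 13, 12, 16, 10, 8, 18, 9, 11, 17, 0, 1, 15] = (0 14 11 8 12 18 15 17 1 5 7 13 9 16)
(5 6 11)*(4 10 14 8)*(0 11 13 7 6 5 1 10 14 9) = [11, 10, 2, 3, 14, 5, 13, 6, 4, 0, 9, 1, 12, 7, 8] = (0 11 1 10 9)(4 14 8)(6 13 7)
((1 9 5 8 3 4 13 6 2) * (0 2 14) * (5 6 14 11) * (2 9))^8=((0 9 6 11 5 8 3 4 13 14)(1 2))^8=(0 13 3 5 6)(4 8 11 9 14)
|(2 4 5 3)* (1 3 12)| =|(1 3 2 4 5 12)| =6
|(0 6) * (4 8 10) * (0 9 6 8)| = 4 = |(0 8 10 4)(6 9)|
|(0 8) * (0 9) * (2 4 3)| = 3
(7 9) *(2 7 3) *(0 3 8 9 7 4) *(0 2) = (0 3)(2 4)(8 9) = [3, 1, 4, 0, 2, 5, 6, 7, 9, 8]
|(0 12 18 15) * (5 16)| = 4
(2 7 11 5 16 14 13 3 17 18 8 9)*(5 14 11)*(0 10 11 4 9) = (0 10 11 14 13 3 17 18 8)(2 7 5 16 4 9) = [10, 1, 7, 17, 9, 16, 6, 5, 0, 2, 11, 14, 12, 3, 13, 15, 4, 18, 8]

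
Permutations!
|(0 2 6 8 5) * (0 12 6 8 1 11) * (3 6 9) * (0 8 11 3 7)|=24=|(0 2 11 8 5 12 9 7)(1 3 6)|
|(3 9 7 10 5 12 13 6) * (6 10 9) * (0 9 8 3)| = 12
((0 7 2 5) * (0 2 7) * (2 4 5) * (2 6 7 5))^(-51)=(2 4 5 7 6)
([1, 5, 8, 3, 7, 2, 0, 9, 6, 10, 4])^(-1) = (0 6 8 2 5 1)(4 10 9 7)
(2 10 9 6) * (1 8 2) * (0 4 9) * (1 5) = (0 4 9 6 5 1 8 2 10) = [4, 8, 10, 3, 9, 1, 5, 7, 2, 6, 0]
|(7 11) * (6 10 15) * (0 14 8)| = |(0 14 8)(6 10 15)(7 11)| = 6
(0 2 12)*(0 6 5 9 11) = (0 2 12 6 5 9 11) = [2, 1, 12, 3, 4, 9, 5, 7, 8, 11, 10, 0, 6]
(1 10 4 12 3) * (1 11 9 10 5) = [0, 5, 2, 11, 12, 1, 6, 7, 8, 10, 4, 9, 3] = (1 5)(3 11 9 10 4 12)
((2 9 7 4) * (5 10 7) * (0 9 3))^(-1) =(0 3 2 4 7 10 5 9)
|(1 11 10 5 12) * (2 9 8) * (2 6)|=20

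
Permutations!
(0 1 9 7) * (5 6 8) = (0 1 9 7)(5 6 8) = [1, 9, 2, 3, 4, 6, 8, 0, 5, 7]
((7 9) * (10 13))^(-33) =((7 9)(10 13))^(-33) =(7 9)(10 13)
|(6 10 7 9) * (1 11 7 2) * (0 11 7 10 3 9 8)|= 21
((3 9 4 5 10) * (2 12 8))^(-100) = (2 8 12)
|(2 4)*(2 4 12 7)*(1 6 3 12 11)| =|(1 6 3 12 7 2 11)| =7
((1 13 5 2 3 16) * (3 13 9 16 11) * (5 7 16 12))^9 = ((1 9 12 5 2 13 7 16)(3 11))^9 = (1 9 12 5 2 13 7 16)(3 11)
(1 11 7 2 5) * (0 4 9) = (0 4 9)(1 11 7 2 5) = [4, 11, 5, 3, 9, 1, 6, 2, 8, 0, 10, 7]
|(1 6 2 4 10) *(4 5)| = 6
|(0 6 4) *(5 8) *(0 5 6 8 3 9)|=|(0 8 6 4 5 3 9)|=7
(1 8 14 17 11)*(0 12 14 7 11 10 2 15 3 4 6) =(0 12 14 17 10 2 15 3 4 6)(1 8 7 11) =[12, 8, 15, 4, 6, 5, 0, 11, 7, 9, 2, 1, 14, 13, 17, 3, 16, 10]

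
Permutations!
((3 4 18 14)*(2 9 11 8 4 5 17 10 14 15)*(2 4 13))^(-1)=(2 13 8 11 9)(3 14 10 17 5)(4 15 18)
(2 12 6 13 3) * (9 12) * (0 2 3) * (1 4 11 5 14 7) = [2, 4, 9, 3, 11, 14, 13, 1, 8, 12, 10, 5, 6, 0, 7] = (0 2 9 12 6 13)(1 4 11 5 14 7)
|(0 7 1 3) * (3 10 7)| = |(0 3)(1 10 7)| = 6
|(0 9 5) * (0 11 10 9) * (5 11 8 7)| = 3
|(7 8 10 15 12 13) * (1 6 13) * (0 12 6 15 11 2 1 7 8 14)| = |(0 12 7 14)(1 15 6 13 8 10 11 2)| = 8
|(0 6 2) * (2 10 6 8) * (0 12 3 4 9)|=14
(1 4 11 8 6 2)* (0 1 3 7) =(0 1 4 11 8 6 2 3 7) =[1, 4, 3, 7, 11, 5, 2, 0, 6, 9, 10, 8]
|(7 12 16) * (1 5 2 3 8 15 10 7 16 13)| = 10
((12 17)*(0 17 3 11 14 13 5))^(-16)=(17)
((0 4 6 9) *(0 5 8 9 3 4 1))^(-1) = ((0 1)(3 4 6)(5 8 9))^(-1) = (0 1)(3 6 4)(5 9 8)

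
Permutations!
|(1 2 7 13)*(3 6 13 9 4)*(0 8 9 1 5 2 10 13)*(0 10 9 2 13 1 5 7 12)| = 12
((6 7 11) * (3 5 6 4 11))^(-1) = (3 7 6 5)(4 11)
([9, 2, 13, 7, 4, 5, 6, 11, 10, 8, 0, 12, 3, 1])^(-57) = [10, 1, 2, 12, 4, 5, 6, 3, 9, 0, 8, 7, 11, 13]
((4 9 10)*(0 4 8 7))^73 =((0 4 9 10 8 7))^73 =(0 4 9 10 8 7)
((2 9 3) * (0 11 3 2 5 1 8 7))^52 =((0 11 3 5 1 8 7)(2 9))^52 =(0 5 7 3 8 11 1)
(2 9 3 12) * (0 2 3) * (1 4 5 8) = (0 2 9)(1 4 5 8)(3 12) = [2, 4, 9, 12, 5, 8, 6, 7, 1, 0, 10, 11, 3]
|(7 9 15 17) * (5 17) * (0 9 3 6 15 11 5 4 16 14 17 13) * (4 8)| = 45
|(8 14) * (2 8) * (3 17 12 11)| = |(2 8 14)(3 17 12 11)| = 12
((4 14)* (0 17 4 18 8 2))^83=(0 2 8 18 14 4 17)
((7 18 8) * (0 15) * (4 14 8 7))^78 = (18)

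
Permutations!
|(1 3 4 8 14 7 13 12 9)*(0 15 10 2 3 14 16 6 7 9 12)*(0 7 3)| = |(0 15 10 2)(1 14 9)(3 4 8 16 6)(7 13)| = 60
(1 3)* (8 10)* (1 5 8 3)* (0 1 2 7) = [1, 2, 7, 5, 4, 8, 6, 0, 10, 9, 3] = (0 1 2 7)(3 5 8 10)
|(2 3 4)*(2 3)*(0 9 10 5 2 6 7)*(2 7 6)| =10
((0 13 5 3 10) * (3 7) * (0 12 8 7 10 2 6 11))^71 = ((0 13 5 10 12 8 7 3 2 6 11))^71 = (0 8 11 12 6 10 2 5 3 13 7)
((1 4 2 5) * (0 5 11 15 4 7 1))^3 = (0 5)(1 7)(2 4 15 11)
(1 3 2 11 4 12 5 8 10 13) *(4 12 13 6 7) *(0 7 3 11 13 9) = (0 7 4 9)(1 11 12 5 8 10 6 3 2 13) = [7, 11, 13, 2, 9, 8, 3, 4, 10, 0, 6, 12, 5, 1]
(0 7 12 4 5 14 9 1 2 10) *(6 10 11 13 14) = [7, 2, 11, 3, 5, 6, 10, 12, 8, 1, 0, 13, 4, 14, 9] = (0 7 12 4 5 6 10)(1 2 11 13 14 9)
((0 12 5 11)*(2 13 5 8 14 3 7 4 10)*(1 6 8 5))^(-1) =(0 11 5 12)(1 13 2 10 4 7 3 14 8 6)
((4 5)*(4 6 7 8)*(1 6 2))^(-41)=(1 6 7 8 4 5 2)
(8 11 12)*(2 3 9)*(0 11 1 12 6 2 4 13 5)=(0 11 6 2 3 9 4 13 5)(1 12 8)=[11, 12, 3, 9, 13, 0, 2, 7, 1, 4, 10, 6, 8, 5]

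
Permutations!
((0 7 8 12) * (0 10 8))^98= (8 10 12)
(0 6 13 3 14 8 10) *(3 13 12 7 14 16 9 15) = (0 6 12 7 14 8 10)(3 16 9 15) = [6, 1, 2, 16, 4, 5, 12, 14, 10, 15, 0, 11, 7, 13, 8, 3, 9]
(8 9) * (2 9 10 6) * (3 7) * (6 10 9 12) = [0, 1, 12, 7, 4, 5, 2, 3, 9, 8, 10, 11, 6] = (2 12 6)(3 7)(8 9)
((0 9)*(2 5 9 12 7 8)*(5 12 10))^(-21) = (0 9 5 10)(2 8 7 12)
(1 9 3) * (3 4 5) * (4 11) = [0, 9, 2, 1, 5, 3, 6, 7, 8, 11, 10, 4] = (1 9 11 4 5 3)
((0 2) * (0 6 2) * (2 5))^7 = ((2 6 5))^7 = (2 6 5)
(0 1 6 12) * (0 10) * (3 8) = (0 1 6 12 10)(3 8) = [1, 6, 2, 8, 4, 5, 12, 7, 3, 9, 0, 11, 10]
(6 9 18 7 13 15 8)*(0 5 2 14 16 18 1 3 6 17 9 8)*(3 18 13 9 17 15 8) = (0 5 2 14 16 13 8 15)(1 18 7 9)(3 6) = [5, 18, 14, 6, 4, 2, 3, 9, 15, 1, 10, 11, 12, 8, 16, 0, 13, 17, 7]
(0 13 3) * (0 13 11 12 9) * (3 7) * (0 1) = (0 11 12 9 1)(3 13 7) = [11, 0, 2, 13, 4, 5, 6, 3, 8, 1, 10, 12, 9, 7]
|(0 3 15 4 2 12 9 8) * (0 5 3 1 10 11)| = 8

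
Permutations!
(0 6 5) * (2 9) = (0 6 5)(2 9) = [6, 1, 9, 3, 4, 0, 5, 7, 8, 2]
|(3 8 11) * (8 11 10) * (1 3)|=6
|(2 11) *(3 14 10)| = 6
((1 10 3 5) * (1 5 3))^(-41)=((1 10))^(-41)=(1 10)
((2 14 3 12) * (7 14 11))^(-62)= ((2 11 7 14 3 12))^(-62)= (2 3 7)(11 12 14)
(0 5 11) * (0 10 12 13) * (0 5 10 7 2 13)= (0 10 12)(2 13 5 11 7)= [10, 1, 13, 3, 4, 11, 6, 2, 8, 9, 12, 7, 0, 5]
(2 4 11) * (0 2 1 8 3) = [2, 8, 4, 0, 11, 5, 6, 7, 3, 9, 10, 1] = (0 2 4 11 1 8 3)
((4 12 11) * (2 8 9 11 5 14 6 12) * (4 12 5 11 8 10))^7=(2 10 4)(5 14 6)(8 9)(11 12)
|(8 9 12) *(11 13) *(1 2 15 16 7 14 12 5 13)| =12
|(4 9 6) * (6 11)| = 4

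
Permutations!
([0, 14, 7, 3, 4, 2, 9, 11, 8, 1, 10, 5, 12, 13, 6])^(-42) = [0, 6, 11, 3, 4, 7, 1, 5, 8, 14, 10, 2, 12, 13, 9]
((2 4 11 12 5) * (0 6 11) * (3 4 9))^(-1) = (0 4 3 9 2 5 12 11 6)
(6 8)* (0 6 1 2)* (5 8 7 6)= (0 5 8 1 2)(6 7)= [5, 2, 0, 3, 4, 8, 7, 6, 1]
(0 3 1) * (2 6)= (0 3 1)(2 6)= [3, 0, 6, 1, 4, 5, 2]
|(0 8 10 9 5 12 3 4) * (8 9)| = 6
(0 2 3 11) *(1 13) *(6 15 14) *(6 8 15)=(0 2 3 11)(1 13)(8 15 14)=[2, 13, 3, 11, 4, 5, 6, 7, 15, 9, 10, 0, 12, 1, 8, 14]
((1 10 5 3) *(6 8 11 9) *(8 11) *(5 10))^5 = (1 3 5)(6 9 11) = ((1 5 3)(6 11 9))^5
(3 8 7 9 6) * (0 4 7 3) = (0 4 7 9 6)(3 8) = [4, 1, 2, 8, 7, 5, 0, 9, 3, 6]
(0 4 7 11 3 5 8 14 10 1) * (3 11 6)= (0 4 7 6 3 5 8 14 10 1)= [4, 0, 2, 5, 7, 8, 3, 6, 14, 9, 1, 11, 12, 13, 10]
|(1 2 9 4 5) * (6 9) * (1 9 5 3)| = 7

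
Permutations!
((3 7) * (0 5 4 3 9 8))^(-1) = (0 8 9 7 3 4 5)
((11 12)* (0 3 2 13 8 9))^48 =((0 3 2 13 8 9)(11 12))^48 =(13)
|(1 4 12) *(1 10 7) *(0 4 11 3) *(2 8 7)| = |(0 4 12 10 2 8 7 1 11 3)| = 10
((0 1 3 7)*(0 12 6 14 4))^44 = (0 12)(1 6)(3 14)(4 7)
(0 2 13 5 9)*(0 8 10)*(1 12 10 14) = [2, 12, 13, 3, 4, 9, 6, 7, 14, 8, 0, 11, 10, 5, 1] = (0 2 13 5 9 8 14 1 12 10)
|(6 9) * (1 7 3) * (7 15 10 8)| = 6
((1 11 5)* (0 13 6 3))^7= ((0 13 6 3)(1 11 5))^7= (0 3 6 13)(1 11 5)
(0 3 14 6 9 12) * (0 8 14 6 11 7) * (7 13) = (0 3 6 9 12 8 14 11 13 7) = [3, 1, 2, 6, 4, 5, 9, 0, 14, 12, 10, 13, 8, 7, 11]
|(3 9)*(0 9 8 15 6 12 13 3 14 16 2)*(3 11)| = 35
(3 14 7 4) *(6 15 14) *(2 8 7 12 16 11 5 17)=(2 8 7 4 3 6 15 14 12 16 11 5 17)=[0, 1, 8, 6, 3, 17, 15, 4, 7, 9, 10, 5, 16, 13, 12, 14, 11, 2]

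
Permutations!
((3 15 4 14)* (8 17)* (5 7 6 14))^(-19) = ((3 15 4 5 7 6 14)(8 17))^(-19) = (3 4 7 14 15 5 6)(8 17)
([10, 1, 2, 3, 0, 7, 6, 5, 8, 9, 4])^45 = (10)(5 7)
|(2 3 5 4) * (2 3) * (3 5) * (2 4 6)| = |(2 4 5 6)| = 4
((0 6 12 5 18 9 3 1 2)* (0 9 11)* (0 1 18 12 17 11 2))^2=(0 17 1 6 11)(2 3)(9 18)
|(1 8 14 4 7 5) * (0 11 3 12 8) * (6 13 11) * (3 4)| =8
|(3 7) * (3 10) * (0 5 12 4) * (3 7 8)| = |(0 5 12 4)(3 8)(7 10)| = 4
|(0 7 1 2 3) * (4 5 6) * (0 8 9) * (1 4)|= |(0 7 4 5 6 1 2 3 8 9)|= 10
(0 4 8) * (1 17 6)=(0 4 8)(1 17 6)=[4, 17, 2, 3, 8, 5, 1, 7, 0, 9, 10, 11, 12, 13, 14, 15, 16, 6]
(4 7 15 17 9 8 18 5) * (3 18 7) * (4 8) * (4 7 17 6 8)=(3 18 5 4)(6 8 17 9 7 15)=[0, 1, 2, 18, 3, 4, 8, 15, 17, 7, 10, 11, 12, 13, 14, 6, 16, 9, 5]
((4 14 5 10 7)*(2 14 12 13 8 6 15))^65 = (2 15 6 8 13 12 4 7 10 5 14)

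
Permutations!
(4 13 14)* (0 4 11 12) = (0 4 13 14 11 12) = [4, 1, 2, 3, 13, 5, 6, 7, 8, 9, 10, 12, 0, 14, 11]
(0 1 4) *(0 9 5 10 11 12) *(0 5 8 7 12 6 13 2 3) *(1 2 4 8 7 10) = (0 2 3)(1 8 10 11 6 13 4 9 7 12 5) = [2, 8, 3, 0, 9, 1, 13, 12, 10, 7, 11, 6, 5, 4]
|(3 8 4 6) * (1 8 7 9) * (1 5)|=8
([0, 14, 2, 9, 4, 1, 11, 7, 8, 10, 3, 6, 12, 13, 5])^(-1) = (1 5 14)(3 10 9)(6 11)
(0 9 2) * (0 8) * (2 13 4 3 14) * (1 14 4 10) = (0 9 13 10 1 14 2 8)(3 4) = [9, 14, 8, 4, 3, 5, 6, 7, 0, 13, 1, 11, 12, 10, 2]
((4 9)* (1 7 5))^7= ((1 7 5)(4 9))^7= (1 7 5)(4 9)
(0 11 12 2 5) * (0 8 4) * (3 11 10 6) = [10, 1, 5, 11, 0, 8, 3, 7, 4, 9, 6, 12, 2] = (0 10 6 3 11 12 2 5 8 4)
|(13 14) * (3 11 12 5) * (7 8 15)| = 12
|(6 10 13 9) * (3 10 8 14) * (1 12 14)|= |(1 12 14 3 10 13 9 6 8)|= 9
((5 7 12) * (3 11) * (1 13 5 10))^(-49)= ((1 13 5 7 12 10)(3 11))^(-49)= (1 10 12 7 5 13)(3 11)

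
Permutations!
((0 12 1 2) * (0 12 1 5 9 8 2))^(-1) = ((0 1)(2 12 5 9 8))^(-1) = (0 1)(2 8 9 5 12)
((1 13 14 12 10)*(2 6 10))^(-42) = ((1 13 14 12 2 6 10))^(-42) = (14)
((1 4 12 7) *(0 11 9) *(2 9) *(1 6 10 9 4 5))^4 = ((0 11 2 4 12 7 6 10 9)(1 5))^4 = (0 12 9 4 10 2 6 11 7)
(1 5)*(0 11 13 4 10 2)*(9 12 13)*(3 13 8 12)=(0 11 9 3 13 4 10 2)(1 5)(8 12)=[11, 5, 0, 13, 10, 1, 6, 7, 12, 3, 2, 9, 8, 4]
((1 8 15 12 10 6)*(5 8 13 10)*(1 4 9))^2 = (1 10 4)(5 15)(6 9 13)(8 12)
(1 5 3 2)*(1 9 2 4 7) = (1 5 3 4 7)(2 9) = [0, 5, 9, 4, 7, 3, 6, 1, 8, 2]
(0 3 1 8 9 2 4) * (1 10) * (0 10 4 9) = [3, 8, 9, 4, 10, 5, 6, 7, 0, 2, 1] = (0 3 4 10 1 8)(2 9)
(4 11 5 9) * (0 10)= (0 10)(4 11 5 9)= [10, 1, 2, 3, 11, 9, 6, 7, 8, 4, 0, 5]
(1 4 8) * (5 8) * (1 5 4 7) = (1 7)(5 8) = [0, 7, 2, 3, 4, 8, 6, 1, 5]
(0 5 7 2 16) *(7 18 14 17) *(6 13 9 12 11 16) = (0 5 18 14 17 7 2 6 13 9 12 11 16) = [5, 1, 6, 3, 4, 18, 13, 2, 8, 12, 10, 16, 11, 9, 17, 15, 0, 7, 14]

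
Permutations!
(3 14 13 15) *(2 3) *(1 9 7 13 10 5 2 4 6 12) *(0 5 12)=(0 5 2 3 14 10 12 1 9 7 13 15 4 6)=[5, 9, 3, 14, 6, 2, 0, 13, 8, 7, 12, 11, 1, 15, 10, 4]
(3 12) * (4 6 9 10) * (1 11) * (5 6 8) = (1 11)(3 12)(4 8 5 6 9 10) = [0, 11, 2, 12, 8, 6, 9, 7, 5, 10, 4, 1, 3]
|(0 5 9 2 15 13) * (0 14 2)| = |(0 5 9)(2 15 13 14)| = 12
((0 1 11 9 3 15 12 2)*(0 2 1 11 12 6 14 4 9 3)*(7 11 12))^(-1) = (0 9 4 14 6 15 3 11 7 1 12)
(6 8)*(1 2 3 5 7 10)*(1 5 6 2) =(2 3 6 8)(5 7 10) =[0, 1, 3, 6, 4, 7, 8, 10, 2, 9, 5]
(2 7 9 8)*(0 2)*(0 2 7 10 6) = (0 7 9 8 2 10 6) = [7, 1, 10, 3, 4, 5, 0, 9, 2, 8, 6]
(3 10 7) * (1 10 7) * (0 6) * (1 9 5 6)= (0 1 10 9 5 6)(3 7)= [1, 10, 2, 7, 4, 6, 0, 3, 8, 5, 9]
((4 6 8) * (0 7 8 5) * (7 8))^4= ((0 8 4 6 5))^4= (0 5 6 4 8)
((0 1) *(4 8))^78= (8)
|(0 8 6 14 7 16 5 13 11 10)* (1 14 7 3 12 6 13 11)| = |(0 8 13 1 14 3 12 6 7 16 5 11 10)| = 13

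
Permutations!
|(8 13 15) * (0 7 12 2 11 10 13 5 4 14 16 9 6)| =15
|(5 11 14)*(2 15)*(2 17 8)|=|(2 15 17 8)(5 11 14)|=12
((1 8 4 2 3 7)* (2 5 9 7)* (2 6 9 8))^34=((1 2 3 6 9 7)(4 5 8))^34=(1 9 3)(2 7 6)(4 5 8)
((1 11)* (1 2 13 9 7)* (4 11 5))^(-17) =((1 5 4 11 2 13 9 7))^(-17) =(1 7 9 13 2 11 4 5)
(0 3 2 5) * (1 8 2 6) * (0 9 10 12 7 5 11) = (0 3 6 1 8 2 11)(5 9 10 12 7) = [3, 8, 11, 6, 4, 9, 1, 5, 2, 10, 12, 0, 7]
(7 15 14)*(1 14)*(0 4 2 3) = [4, 14, 3, 0, 2, 5, 6, 15, 8, 9, 10, 11, 12, 13, 7, 1] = (0 4 2 3)(1 14 7 15)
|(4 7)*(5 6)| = |(4 7)(5 6)| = 2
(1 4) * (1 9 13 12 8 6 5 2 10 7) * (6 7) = (1 4 9 13 12 8 7)(2 10 6 5) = [0, 4, 10, 3, 9, 2, 5, 1, 7, 13, 6, 11, 8, 12]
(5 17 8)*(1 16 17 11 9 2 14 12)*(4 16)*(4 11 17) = [0, 11, 14, 3, 16, 17, 6, 7, 5, 2, 10, 9, 1, 13, 12, 15, 4, 8] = (1 11 9 2 14 12)(4 16)(5 17 8)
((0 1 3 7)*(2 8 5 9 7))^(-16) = (9)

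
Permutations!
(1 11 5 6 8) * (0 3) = (0 3)(1 11 5 6 8) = [3, 11, 2, 0, 4, 6, 8, 7, 1, 9, 10, 5]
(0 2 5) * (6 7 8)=(0 2 5)(6 7 8)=[2, 1, 5, 3, 4, 0, 7, 8, 6]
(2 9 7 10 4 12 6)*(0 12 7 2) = (0 12 6)(2 9)(4 7 10) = [12, 1, 9, 3, 7, 5, 0, 10, 8, 2, 4, 11, 6]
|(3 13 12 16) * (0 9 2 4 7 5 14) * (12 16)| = |(0 9 2 4 7 5 14)(3 13 16)| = 21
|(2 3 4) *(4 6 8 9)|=6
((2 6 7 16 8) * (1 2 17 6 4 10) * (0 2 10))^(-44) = (0 2 4)(6 7 16 8 17)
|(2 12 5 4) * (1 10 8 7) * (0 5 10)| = 9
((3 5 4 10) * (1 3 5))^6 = ((1 3)(4 10 5))^6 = (10)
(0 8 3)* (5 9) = (0 8 3)(5 9) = [8, 1, 2, 0, 4, 9, 6, 7, 3, 5]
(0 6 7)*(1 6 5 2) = (0 5 2 1 6 7) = [5, 6, 1, 3, 4, 2, 7, 0]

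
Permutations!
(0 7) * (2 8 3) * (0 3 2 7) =(2 8)(3 7) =[0, 1, 8, 7, 4, 5, 6, 3, 2]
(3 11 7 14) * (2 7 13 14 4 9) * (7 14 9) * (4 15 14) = (2 4 7 15 14 3 11 13 9) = [0, 1, 4, 11, 7, 5, 6, 15, 8, 2, 10, 13, 12, 9, 3, 14]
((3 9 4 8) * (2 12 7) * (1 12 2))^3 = (12)(3 8 4 9)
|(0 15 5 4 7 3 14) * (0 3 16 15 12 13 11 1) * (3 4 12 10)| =|(0 10 3 14 4 7 16 15 5 12 13 11 1)| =13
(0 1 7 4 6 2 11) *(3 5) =(0 1 7 4 6 2 11)(3 5) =[1, 7, 11, 5, 6, 3, 2, 4, 8, 9, 10, 0]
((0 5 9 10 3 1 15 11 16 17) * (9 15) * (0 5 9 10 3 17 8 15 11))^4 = (0 10 16 9 17 8 3 5 15 1 11)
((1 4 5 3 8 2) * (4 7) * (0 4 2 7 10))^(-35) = ((0 4 5 3 8 7 2 1 10))^(-35) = (0 4 5 3 8 7 2 1 10)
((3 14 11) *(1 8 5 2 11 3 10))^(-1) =((1 8 5 2 11 10)(3 14))^(-1) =(1 10 11 2 5 8)(3 14)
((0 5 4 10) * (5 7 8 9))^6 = (0 10 4 5 9 8 7) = ((0 7 8 9 5 4 10))^6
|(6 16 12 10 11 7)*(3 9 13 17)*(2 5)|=|(2 5)(3 9 13 17)(6 16 12 10 11 7)|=12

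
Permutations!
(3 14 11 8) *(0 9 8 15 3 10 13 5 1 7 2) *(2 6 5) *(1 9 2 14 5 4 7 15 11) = (0 2)(1 15 3 5 9 8 10 13 14)(4 7 6) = [2, 15, 0, 5, 7, 9, 4, 6, 10, 8, 13, 11, 12, 14, 1, 3]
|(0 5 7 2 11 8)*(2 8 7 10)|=|(0 5 10 2 11 7 8)|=7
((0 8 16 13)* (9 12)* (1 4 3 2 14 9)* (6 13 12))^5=(0 4 6 12 14 8 3 13 1 9 16 2)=((0 8 16 12 1 4 3 2 14 9 6 13))^5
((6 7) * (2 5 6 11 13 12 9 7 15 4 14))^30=((2 5 6 15 4 14)(7 11 13 12 9))^30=(15)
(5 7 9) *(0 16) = (0 16)(5 7 9) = [16, 1, 2, 3, 4, 7, 6, 9, 8, 5, 10, 11, 12, 13, 14, 15, 0]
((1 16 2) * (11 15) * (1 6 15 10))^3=((1 16 2 6 15 11 10))^3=(1 6 10 2 11 16 15)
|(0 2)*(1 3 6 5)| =4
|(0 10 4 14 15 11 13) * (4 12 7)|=|(0 10 12 7 4 14 15 11 13)|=9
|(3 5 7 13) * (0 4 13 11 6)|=|(0 4 13 3 5 7 11 6)|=8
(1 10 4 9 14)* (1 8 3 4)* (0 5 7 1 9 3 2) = [5, 10, 0, 4, 3, 7, 6, 1, 2, 14, 9, 11, 12, 13, 8] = (0 5 7 1 10 9 14 8 2)(3 4)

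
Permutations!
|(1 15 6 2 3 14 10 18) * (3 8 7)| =|(1 15 6 2 8 7 3 14 10 18)| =10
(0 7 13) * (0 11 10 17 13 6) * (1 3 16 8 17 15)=[7, 3, 2, 16, 4, 5, 0, 6, 17, 9, 15, 10, 12, 11, 14, 1, 8, 13]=(0 7 6)(1 3 16 8 17 13 11 10 15)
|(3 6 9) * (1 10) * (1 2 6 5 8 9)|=|(1 10 2 6)(3 5 8 9)|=4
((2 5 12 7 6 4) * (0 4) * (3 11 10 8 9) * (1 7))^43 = (0 5 7 4 12 6 2 1)(3 8 11 9 10)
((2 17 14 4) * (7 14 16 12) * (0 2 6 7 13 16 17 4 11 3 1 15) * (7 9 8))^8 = (17)(0 11 9)(1 7 4)(2 3 8)(6 15 14)(12 16 13)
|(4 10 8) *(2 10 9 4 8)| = 2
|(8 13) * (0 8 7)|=|(0 8 13 7)|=4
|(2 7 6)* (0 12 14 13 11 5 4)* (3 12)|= |(0 3 12 14 13 11 5 4)(2 7 6)|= 24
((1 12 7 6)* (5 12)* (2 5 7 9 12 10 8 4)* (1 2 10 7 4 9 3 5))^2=(1 10 9 3 7 2 4 8 12 5 6)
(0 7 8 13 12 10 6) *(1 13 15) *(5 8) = (0 7 5 8 15 1 13 12 10 6) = [7, 13, 2, 3, 4, 8, 0, 5, 15, 9, 6, 11, 10, 12, 14, 1]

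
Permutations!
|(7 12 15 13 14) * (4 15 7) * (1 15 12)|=|(1 15 13 14 4 12 7)|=7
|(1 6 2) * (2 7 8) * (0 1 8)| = |(0 1 6 7)(2 8)| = 4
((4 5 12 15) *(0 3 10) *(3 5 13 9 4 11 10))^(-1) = ((0 5 12 15 11 10)(4 13 9))^(-1) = (0 10 11 15 12 5)(4 9 13)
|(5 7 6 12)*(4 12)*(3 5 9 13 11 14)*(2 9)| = |(2 9 13 11 14 3 5 7 6 4 12)| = 11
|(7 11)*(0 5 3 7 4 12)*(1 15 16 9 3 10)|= |(0 5 10 1 15 16 9 3 7 11 4 12)|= 12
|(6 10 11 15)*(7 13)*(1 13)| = |(1 13 7)(6 10 11 15)| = 12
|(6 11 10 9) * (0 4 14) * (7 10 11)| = 12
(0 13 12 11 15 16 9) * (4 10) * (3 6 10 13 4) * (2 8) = (0 4 13 12 11 15 16 9)(2 8)(3 6 10) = [4, 1, 8, 6, 13, 5, 10, 7, 2, 0, 3, 15, 11, 12, 14, 16, 9]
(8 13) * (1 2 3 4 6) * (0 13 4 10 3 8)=[13, 2, 8, 10, 6, 5, 1, 7, 4, 9, 3, 11, 12, 0]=(0 13)(1 2 8 4 6)(3 10)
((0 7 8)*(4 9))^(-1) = ((0 7 8)(4 9))^(-1) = (0 8 7)(4 9)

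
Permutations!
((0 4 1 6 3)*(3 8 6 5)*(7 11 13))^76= ((0 4 1 5 3)(6 8)(7 11 13))^76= (0 4 1 5 3)(7 11 13)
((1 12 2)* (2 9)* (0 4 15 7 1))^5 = ((0 4 15 7 1 12 9 2))^5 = (0 12 15 2 1 4 9 7)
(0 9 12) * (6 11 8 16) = (0 9 12)(6 11 8 16) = [9, 1, 2, 3, 4, 5, 11, 7, 16, 12, 10, 8, 0, 13, 14, 15, 6]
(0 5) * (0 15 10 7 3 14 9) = (0 5 15 10 7 3 14 9) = [5, 1, 2, 14, 4, 15, 6, 3, 8, 0, 7, 11, 12, 13, 9, 10]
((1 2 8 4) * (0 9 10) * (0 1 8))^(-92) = (0 1 9 2 10)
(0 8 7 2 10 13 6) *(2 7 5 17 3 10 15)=(0 8 5 17 3 10 13 6)(2 15)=[8, 1, 15, 10, 4, 17, 0, 7, 5, 9, 13, 11, 12, 6, 14, 2, 16, 3]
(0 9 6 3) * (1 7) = (0 9 6 3)(1 7) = [9, 7, 2, 0, 4, 5, 3, 1, 8, 6]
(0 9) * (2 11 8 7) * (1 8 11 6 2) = (11)(0 9)(1 8 7)(2 6) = [9, 8, 6, 3, 4, 5, 2, 1, 7, 0, 10, 11]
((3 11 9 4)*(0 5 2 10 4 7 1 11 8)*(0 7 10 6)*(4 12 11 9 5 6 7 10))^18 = ((0 6)(1 9 4 3 8 10 12 11 5 2 7))^18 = (1 11 3 7 12 4 2 10 9 5 8)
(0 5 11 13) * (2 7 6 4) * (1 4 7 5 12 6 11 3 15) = (0 12 6 7 11 13)(1 4 2 5 3 15) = [12, 4, 5, 15, 2, 3, 7, 11, 8, 9, 10, 13, 6, 0, 14, 1]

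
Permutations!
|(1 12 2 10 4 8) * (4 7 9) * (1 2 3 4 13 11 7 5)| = 8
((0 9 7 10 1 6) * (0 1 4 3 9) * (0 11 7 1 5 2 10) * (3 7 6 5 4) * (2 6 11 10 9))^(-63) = (11)(0 6 9 10 4 1 3 7 5 2)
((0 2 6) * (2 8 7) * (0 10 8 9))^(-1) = (0 9)(2 7 8 10 6)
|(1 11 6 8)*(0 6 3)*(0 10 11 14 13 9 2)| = 24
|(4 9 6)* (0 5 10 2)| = 12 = |(0 5 10 2)(4 9 6)|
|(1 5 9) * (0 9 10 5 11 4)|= 10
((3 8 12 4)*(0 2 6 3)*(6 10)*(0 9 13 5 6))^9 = (3 8 12 4 9 13 5 6)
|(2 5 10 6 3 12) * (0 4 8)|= 6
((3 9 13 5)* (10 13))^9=(3 5 13 10 9)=((3 9 10 13 5))^9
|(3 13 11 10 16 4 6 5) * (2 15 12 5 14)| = 12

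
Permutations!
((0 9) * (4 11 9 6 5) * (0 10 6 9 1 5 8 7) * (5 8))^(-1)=((0 9 10 6 5 4 11 1 8 7))^(-1)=(0 7 8 1 11 4 5 6 10 9)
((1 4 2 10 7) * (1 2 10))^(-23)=(1 10 2 4 7)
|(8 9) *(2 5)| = 2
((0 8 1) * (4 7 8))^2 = ((0 4 7 8 1))^2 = (0 7 1 4 8)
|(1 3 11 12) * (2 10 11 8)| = |(1 3 8 2 10 11 12)| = 7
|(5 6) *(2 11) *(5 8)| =6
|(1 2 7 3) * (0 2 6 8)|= 7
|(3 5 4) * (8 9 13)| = 3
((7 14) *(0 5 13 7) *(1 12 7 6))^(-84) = ((0 5 13 6 1 12 7 14))^(-84) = (0 1)(5 12)(6 14)(7 13)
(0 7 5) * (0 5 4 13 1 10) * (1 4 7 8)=(0 8 1 10)(4 13)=[8, 10, 2, 3, 13, 5, 6, 7, 1, 9, 0, 11, 12, 4]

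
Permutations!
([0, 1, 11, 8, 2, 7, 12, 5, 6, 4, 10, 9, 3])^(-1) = [0, 1, 4, 12, 9, 7, 8, 5, 3, 11, 10, 2, 6]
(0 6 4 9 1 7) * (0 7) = (0 6 4 9 1) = [6, 0, 2, 3, 9, 5, 4, 7, 8, 1]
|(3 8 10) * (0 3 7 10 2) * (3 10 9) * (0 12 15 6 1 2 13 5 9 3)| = |(0 10 7 3 8 13 5 9)(1 2 12 15 6)| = 40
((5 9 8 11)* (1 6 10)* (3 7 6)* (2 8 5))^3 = ((1 3 7 6 10)(2 8 11)(5 9))^3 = (11)(1 6 3 10 7)(5 9)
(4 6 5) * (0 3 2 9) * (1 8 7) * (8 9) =[3, 9, 8, 2, 6, 4, 5, 1, 7, 0] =(0 3 2 8 7 1 9)(4 6 5)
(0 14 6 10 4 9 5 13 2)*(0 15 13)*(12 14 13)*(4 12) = (0 13 2 15 4 9 5)(6 10 12 14) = [13, 1, 15, 3, 9, 0, 10, 7, 8, 5, 12, 11, 14, 2, 6, 4]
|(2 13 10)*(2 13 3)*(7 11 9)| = 6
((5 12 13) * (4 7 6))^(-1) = (4 6 7)(5 13 12)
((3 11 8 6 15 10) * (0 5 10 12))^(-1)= (0 12 15 6 8 11 3 10 5)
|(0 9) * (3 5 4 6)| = 4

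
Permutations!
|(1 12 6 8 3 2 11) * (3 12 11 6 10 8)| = 6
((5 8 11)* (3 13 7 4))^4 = ((3 13 7 4)(5 8 11))^4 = (13)(5 8 11)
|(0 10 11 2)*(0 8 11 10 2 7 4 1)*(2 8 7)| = |(0 8 11 2 7 4 1)| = 7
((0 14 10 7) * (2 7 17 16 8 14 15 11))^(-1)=((0 15 11 2 7)(8 14 10 17 16))^(-1)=(0 7 2 11 15)(8 16 17 10 14)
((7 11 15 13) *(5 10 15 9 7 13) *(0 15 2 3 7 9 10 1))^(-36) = (15)(2 10 11 7 3)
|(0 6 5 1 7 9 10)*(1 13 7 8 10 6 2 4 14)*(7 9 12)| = 28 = |(0 2 4 14 1 8 10)(5 13 9 6)(7 12)|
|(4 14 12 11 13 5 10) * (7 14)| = 8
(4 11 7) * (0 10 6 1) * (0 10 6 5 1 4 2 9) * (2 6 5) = (0 5 1 10 2 9)(4 11 7 6) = [5, 10, 9, 3, 11, 1, 4, 6, 8, 0, 2, 7]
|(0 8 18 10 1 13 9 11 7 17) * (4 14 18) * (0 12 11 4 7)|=42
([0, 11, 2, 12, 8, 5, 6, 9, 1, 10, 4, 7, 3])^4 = (12)(1 10 11 4 7 8 9)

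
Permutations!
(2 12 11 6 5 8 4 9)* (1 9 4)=[0, 9, 12, 3, 4, 8, 5, 7, 1, 2, 10, 6, 11]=(1 9 2 12 11 6 5 8)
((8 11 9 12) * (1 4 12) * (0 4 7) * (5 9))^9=(12)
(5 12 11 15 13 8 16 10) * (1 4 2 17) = [0, 4, 17, 3, 2, 12, 6, 7, 16, 9, 5, 15, 11, 8, 14, 13, 10, 1] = (1 4 2 17)(5 12 11 15 13 8 16 10)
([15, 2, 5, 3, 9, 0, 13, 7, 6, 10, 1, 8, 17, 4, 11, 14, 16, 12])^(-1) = [5, 10, 1, 3, 13, 2, 8, 7, 11, 4, 9, 14, 17, 6, 15, 0, 16, 12]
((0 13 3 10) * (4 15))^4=((0 13 3 10)(4 15))^4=(15)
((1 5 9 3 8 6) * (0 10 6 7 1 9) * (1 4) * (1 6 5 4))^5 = (0 5 10)(1 8 9 4 7 3 6)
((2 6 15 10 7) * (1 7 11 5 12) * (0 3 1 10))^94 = (0 7 15 1 6 3 2)(5 10)(11 12)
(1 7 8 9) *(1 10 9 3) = [0, 7, 2, 1, 4, 5, 6, 8, 3, 10, 9] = (1 7 8 3)(9 10)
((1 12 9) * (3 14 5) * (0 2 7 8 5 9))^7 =((0 2 7 8 5 3 14 9 1 12))^7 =(0 9 5 2 1 3 7 12 14 8)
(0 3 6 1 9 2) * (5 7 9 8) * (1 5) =[3, 8, 0, 6, 4, 7, 5, 9, 1, 2] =(0 3 6 5 7 9 2)(1 8)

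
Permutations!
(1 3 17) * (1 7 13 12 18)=(1 3 17 7 13 12 18)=[0, 3, 2, 17, 4, 5, 6, 13, 8, 9, 10, 11, 18, 12, 14, 15, 16, 7, 1]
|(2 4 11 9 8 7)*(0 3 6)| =6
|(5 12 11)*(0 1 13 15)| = |(0 1 13 15)(5 12 11)| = 12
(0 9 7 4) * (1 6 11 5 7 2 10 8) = (0 9 2 10 8 1 6 11 5 7 4) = [9, 6, 10, 3, 0, 7, 11, 4, 1, 2, 8, 5]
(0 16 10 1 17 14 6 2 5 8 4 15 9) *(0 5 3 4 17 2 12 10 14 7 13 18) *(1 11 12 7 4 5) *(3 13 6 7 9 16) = (0 3 5 8 17 4 15 16 14 7 6 9 1 2 13 18)(10 11 12) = [3, 2, 13, 5, 15, 8, 9, 6, 17, 1, 11, 12, 10, 18, 7, 16, 14, 4, 0]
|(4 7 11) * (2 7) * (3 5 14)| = |(2 7 11 4)(3 5 14)| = 12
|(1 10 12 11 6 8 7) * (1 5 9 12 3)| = 21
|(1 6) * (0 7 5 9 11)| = |(0 7 5 9 11)(1 6)| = 10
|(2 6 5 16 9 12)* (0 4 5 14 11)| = 10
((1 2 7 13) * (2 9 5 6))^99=(1 9 5 6 2 7 13)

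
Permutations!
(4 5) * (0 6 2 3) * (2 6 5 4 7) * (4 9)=(0 5 7 2 3)(4 9)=[5, 1, 3, 0, 9, 7, 6, 2, 8, 4]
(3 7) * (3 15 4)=(3 7 15 4)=[0, 1, 2, 7, 3, 5, 6, 15, 8, 9, 10, 11, 12, 13, 14, 4]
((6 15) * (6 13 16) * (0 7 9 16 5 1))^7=((0 7 9 16 6 15 13 5 1))^7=(0 5 15 16 7 1 13 6 9)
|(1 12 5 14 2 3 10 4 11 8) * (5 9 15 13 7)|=14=|(1 12 9 15 13 7 5 14 2 3 10 4 11 8)|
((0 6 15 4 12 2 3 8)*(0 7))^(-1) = (0 7 8 3 2 12 4 15 6)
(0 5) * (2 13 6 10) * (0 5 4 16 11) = [4, 1, 13, 3, 16, 5, 10, 7, 8, 9, 2, 0, 12, 6, 14, 15, 11] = (0 4 16 11)(2 13 6 10)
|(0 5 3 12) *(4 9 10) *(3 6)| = |(0 5 6 3 12)(4 9 10)| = 15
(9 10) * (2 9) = (2 9 10) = [0, 1, 9, 3, 4, 5, 6, 7, 8, 10, 2]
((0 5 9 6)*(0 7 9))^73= ((0 5)(6 7 9))^73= (0 5)(6 7 9)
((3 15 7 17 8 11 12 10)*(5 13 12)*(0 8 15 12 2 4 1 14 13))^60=(17)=((0 8 11 5)(1 14 13 2 4)(3 12 10)(7 17 15))^60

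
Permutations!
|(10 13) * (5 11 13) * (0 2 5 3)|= |(0 2 5 11 13 10 3)|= 7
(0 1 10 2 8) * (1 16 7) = [16, 10, 8, 3, 4, 5, 6, 1, 0, 9, 2, 11, 12, 13, 14, 15, 7] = (0 16 7 1 10 2 8)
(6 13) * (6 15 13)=(13 15)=[0, 1, 2, 3, 4, 5, 6, 7, 8, 9, 10, 11, 12, 15, 14, 13]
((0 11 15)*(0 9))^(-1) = (0 9 15 11)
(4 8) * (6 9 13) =(4 8)(6 9 13) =[0, 1, 2, 3, 8, 5, 9, 7, 4, 13, 10, 11, 12, 6]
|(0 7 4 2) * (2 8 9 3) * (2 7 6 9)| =8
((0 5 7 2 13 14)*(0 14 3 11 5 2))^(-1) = (14)(0 7 5 11 3 13 2)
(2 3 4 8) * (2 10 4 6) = (2 3 6)(4 8 10) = [0, 1, 3, 6, 8, 5, 2, 7, 10, 9, 4]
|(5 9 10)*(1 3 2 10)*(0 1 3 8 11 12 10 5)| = 12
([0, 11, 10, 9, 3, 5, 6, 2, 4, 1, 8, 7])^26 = [0, 9, 7, 4, 8, 5, 6, 11, 10, 3, 2, 1]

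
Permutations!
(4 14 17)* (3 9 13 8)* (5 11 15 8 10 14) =[0, 1, 2, 9, 5, 11, 6, 7, 3, 13, 14, 15, 12, 10, 17, 8, 16, 4] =(3 9 13 10 14 17 4 5 11 15 8)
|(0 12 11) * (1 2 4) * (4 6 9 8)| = 6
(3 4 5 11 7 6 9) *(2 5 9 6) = (2 5 11 7)(3 4 9) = [0, 1, 5, 4, 9, 11, 6, 2, 8, 3, 10, 7]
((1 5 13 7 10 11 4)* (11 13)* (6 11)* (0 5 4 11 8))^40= ((0 5 6 8)(1 4)(7 10 13))^40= (7 10 13)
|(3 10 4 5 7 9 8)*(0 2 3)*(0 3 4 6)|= 10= |(0 2 4 5 7 9 8 3 10 6)|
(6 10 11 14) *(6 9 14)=(6 10 11)(9 14)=[0, 1, 2, 3, 4, 5, 10, 7, 8, 14, 11, 6, 12, 13, 9]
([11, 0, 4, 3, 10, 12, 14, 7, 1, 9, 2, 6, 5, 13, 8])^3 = (0 14)(1 6)(5 12)(8 11)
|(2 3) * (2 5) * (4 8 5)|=|(2 3 4 8 5)|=5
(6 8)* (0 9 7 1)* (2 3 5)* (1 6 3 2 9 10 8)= (0 10 8 3 5 9 7 6 1)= [10, 0, 2, 5, 4, 9, 1, 6, 3, 7, 8]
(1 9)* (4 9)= (1 4 9)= [0, 4, 2, 3, 9, 5, 6, 7, 8, 1]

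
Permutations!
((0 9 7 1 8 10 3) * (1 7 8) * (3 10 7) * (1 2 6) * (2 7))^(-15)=(10)(0 9 8 2 6 1 7 3)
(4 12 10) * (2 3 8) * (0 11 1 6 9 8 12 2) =(0 11 1 6 9 8)(2 3 12 10 4) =[11, 6, 3, 12, 2, 5, 9, 7, 0, 8, 4, 1, 10]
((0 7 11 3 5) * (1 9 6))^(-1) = ((0 7 11 3 5)(1 9 6))^(-1) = (0 5 3 11 7)(1 6 9)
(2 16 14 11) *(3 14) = (2 16 3 14 11) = [0, 1, 16, 14, 4, 5, 6, 7, 8, 9, 10, 2, 12, 13, 11, 15, 3]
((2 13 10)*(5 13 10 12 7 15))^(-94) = (5 13 12 7 15)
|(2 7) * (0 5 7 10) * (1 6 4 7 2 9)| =|(0 5 2 10)(1 6 4 7 9)| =20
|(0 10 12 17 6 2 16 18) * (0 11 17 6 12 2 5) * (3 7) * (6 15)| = 22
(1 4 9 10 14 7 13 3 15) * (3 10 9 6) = (1 4 6 3 15)(7 13 10 14) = [0, 4, 2, 15, 6, 5, 3, 13, 8, 9, 14, 11, 12, 10, 7, 1]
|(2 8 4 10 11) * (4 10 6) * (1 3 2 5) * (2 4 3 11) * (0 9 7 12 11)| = 21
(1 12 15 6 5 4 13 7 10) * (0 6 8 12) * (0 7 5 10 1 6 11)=(0 11)(1 7)(4 13 5)(6 10)(8 12 15)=[11, 7, 2, 3, 13, 4, 10, 1, 12, 9, 6, 0, 15, 5, 14, 8]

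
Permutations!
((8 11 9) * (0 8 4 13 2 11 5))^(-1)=((0 8 5)(2 11 9 4 13))^(-1)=(0 5 8)(2 13 4 9 11)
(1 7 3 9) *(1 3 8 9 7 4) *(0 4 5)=(0 4 1 5)(3 7 8 9)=[4, 5, 2, 7, 1, 0, 6, 8, 9, 3]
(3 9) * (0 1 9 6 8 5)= (0 1 9 3 6 8 5)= [1, 9, 2, 6, 4, 0, 8, 7, 5, 3]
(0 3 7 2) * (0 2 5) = (0 3 7 5) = [3, 1, 2, 7, 4, 0, 6, 5]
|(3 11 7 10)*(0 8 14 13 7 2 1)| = |(0 8 14 13 7 10 3 11 2 1)| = 10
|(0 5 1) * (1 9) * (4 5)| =|(0 4 5 9 1)| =5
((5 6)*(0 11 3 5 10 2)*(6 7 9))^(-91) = (0 2 10 6 9 7 5 3 11)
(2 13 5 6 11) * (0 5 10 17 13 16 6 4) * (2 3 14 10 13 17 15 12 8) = [5, 1, 16, 14, 0, 4, 11, 7, 2, 9, 15, 3, 8, 13, 10, 12, 6, 17] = (17)(0 5 4)(2 16 6 11 3 14 10 15 12 8)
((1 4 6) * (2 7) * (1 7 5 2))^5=(1 4 6 7)(2 5)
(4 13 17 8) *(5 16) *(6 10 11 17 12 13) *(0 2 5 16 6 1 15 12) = [2, 15, 5, 3, 1, 6, 10, 7, 4, 9, 11, 17, 13, 0, 14, 12, 16, 8] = (0 2 5 6 10 11 17 8 4 1 15 12 13)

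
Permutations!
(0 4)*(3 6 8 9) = (0 4)(3 6 8 9) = [4, 1, 2, 6, 0, 5, 8, 7, 9, 3]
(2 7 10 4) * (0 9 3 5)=[9, 1, 7, 5, 2, 0, 6, 10, 8, 3, 4]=(0 9 3 5)(2 7 10 4)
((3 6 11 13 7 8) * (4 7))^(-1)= ((3 6 11 13 4 7 8))^(-1)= (3 8 7 4 13 11 6)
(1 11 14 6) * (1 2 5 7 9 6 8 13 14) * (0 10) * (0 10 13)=(0 13 14 8)(1 11)(2 5 7 9 6)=[13, 11, 5, 3, 4, 7, 2, 9, 0, 6, 10, 1, 12, 14, 8]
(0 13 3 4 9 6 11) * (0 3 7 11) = [13, 1, 2, 4, 9, 5, 0, 11, 8, 6, 10, 3, 12, 7] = (0 13 7 11 3 4 9 6)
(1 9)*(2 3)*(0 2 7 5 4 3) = (0 2)(1 9)(3 7 5 4) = [2, 9, 0, 7, 3, 4, 6, 5, 8, 1]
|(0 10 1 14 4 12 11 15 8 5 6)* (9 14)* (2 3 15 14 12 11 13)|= |(0 10 1 9 12 13 2 3 15 8 5 6)(4 11 14)|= 12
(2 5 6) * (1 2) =[0, 2, 5, 3, 4, 6, 1] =(1 2 5 6)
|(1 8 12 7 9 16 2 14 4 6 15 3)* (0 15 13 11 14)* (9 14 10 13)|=|(0 15 3 1 8 12 7 14 4 6 9 16 2)(10 13 11)|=39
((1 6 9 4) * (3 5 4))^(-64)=(1 9 5)(3 4 6)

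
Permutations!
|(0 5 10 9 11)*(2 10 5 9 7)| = 3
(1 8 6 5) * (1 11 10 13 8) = [0, 1, 2, 3, 4, 11, 5, 7, 6, 9, 13, 10, 12, 8] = (5 11 10 13 8 6)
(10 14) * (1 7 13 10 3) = (1 7 13 10 14 3) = [0, 7, 2, 1, 4, 5, 6, 13, 8, 9, 14, 11, 12, 10, 3]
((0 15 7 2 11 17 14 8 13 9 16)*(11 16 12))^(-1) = (0 16 2 7 15)(8 14 17 11 12 9 13)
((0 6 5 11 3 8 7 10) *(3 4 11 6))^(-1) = ((0 3 8 7 10)(4 11)(5 6))^(-1) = (0 10 7 8 3)(4 11)(5 6)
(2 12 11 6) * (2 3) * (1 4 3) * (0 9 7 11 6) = [9, 4, 12, 2, 3, 5, 1, 11, 8, 7, 10, 0, 6] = (0 9 7 11)(1 4 3 2 12 6)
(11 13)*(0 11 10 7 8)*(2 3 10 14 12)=(0 11 13 14 12 2 3 10 7 8)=[11, 1, 3, 10, 4, 5, 6, 8, 0, 9, 7, 13, 2, 14, 12]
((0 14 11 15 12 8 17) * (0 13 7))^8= (0 7 13 17 8 12 15 11 14)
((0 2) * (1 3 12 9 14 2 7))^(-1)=((0 7 1 3 12 9 14 2))^(-1)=(0 2 14 9 12 3 1 7)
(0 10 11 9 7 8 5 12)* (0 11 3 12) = [10, 1, 2, 12, 4, 0, 6, 8, 5, 7, 3, 9, 11] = (0 10 3 12 11 9 7 8 5)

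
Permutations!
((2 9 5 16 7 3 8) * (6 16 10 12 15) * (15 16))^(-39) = (2 7 10)(3 12 9)(5 8 16)(6 15)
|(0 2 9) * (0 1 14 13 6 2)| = 6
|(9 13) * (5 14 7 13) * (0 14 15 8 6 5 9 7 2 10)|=|(0 14 2 10)(5 15 8 6)(7 13)|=4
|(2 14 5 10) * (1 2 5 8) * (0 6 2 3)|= |(0 6 2 14 8 1 3)(5 10)|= 14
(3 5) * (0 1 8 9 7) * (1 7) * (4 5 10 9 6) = (0 7)(1 8 6 4 5 3 10 9) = [7, 8, 2, 10, 5, 3, 4, 0, 6, 1, 9]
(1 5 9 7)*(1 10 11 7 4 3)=[0, 5, 2, 1, 3, 9, 6, 10, 8, 4, 11, 7]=(1 5 9 4 3)(7 10 11)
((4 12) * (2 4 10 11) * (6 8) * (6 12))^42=(12)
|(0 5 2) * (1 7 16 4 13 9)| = |(0 5 2)(1 7 16 4 13 9)| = 6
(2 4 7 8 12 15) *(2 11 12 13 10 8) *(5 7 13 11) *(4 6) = (2 6 4 13 10 8 11 12 15 5 7) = [0, 1, 6, 3, 13, 7, 4, 2, 11, 9, 8, 12, 15, 10, 14, 5]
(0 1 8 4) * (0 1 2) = [2, 8, 0, 3, 1, 5, 6, 7, 4] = (0 2)(1 8 4)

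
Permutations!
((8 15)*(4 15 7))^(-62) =((4 15 8 7))^(-62) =(4 8)(7 15)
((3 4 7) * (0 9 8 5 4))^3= (0 5 3 8 7 9 4)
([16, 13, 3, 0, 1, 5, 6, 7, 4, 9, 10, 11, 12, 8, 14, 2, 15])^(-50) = (16)(1 8)(4 13)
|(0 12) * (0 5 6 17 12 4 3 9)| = 4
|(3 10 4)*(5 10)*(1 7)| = |(1 7)(3 5 10 4)| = 4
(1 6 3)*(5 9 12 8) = [0, 6, 2, 1, 4, 9, 3, 7, 5, 12, 10, 11, 8] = (1 6 3)(5 9 12 8)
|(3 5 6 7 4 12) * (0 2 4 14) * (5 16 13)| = 11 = |(0 2 4 12 3 16 13 5 6 7 14)|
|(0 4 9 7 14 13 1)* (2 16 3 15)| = 28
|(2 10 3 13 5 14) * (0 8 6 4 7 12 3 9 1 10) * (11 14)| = |(0 8 6 4 7 12 3 13 5 11 14 2)(1 10 9)| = 12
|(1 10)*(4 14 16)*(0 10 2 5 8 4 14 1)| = 10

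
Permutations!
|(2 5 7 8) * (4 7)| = 5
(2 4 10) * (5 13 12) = (2 4 10)(5 13 12) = [0, 1, 4, 3, 10, 13, 6, 7, 8, 9, 2, 11, 5, 12]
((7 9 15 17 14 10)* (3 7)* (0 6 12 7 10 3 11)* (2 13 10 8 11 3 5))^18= ((0 6 12 7 9 15 17 14 5 2 13 10 3 8 11))^18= (0 7 17 2 3)(5 10 11 12 15)(6 9 14 13 8)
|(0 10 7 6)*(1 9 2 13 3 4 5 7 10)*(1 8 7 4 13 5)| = 20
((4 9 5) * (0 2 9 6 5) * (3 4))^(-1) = ((0 2 9)(3 4 6 5))^(-1) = (0 9 2)(3 5 6 4)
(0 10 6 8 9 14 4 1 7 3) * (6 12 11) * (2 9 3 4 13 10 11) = [11, 7, 9, 0, 1, 5, 8, 4, 3, 14, 12, 6, 2, 10, 13] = (0 11 6 8 3)(1 7 4)(2 9 14 13 10 12)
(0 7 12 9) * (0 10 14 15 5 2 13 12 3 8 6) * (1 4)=(0 7 3 8 6)(1 4)(2 13 12 9 10 14 15 5)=[7, 4, 13, 8, 1, 2, 0, 3, 6, 10, 14, 11, 9, 12, 15, 5]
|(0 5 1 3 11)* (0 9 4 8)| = 8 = |(0 5 1 3 11 9 4 8)|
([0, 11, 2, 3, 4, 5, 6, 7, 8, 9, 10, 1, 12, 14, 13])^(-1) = (1 11)(13 14)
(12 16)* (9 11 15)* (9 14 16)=(9 11 15 14 16 12)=[0, 1, 2, 3, 4, 5, 6, 7, 8, 11, 10, 15, 9, 13, 16, 14, 12]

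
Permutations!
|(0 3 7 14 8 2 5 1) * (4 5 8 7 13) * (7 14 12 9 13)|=|(14)(0 3 7 12 9 13 4 5 1)(2 8)|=18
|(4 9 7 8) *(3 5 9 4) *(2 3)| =|(2 3 5 9 7 8)| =6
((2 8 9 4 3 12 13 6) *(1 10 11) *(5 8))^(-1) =((1 10 11)(2 5 8 9 4 3 12 13 6))^(-1) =(1 11 10)(2 6 13 12 3 4 9 8 5)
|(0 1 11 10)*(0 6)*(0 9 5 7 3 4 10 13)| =28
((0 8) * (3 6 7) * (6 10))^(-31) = (0 8)(3 10 6 7)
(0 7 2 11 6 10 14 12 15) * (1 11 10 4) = (0 7 2 10 14 12 15)(1 11 6 4) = [7, 11, 10, 3, 1, 5, 4, 2, 8, 9, 14, 6, 15, 13, 12, 0]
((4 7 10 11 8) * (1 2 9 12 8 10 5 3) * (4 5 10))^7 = (12)(4 11 10 7) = ((1 2 9 12 8 5 3)(4 7 10 11))^7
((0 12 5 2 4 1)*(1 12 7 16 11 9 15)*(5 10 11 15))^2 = ((0 7 16 15 1)(2 4 12 10 11 9 5))^2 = (0 16 1 7 15)(2 12 11 5 4 10 9)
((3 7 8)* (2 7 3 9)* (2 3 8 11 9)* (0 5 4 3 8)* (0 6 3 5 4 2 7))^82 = ((0 4 5 2)(3 6)(7 11 9 8))^82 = (0 5)(2 4)(7 9)(8 11)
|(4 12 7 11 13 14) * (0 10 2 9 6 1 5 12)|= |(0 10 2 9 6 1 5 12 7 11 13 14 4)|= 13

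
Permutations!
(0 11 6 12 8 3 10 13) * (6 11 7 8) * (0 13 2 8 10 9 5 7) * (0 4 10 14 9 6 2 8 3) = [4, 1, 3, 6, 10, 7, 12, 14, 0, 5, 8, 11, 2, 13, 9] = (0 4 10 8)(2 3 6 12)(5 7 14 9)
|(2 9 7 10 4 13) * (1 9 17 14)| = |(1 9 7 10 4 13 2 17 14)| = 9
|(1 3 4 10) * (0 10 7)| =|(0 10 1 3 4 7)| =6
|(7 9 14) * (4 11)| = 6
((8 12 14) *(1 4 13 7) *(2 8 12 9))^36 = ((1 4 13 7)(2 8 9)(12 14))^36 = (14)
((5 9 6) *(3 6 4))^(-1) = (3 4 9 5 6)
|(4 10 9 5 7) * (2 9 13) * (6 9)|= 8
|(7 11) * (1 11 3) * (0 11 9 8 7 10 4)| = 20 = |(0 11 10 4)(1 9 8 7 3)|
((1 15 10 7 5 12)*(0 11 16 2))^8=(16)(1 10 5)(7 12 15)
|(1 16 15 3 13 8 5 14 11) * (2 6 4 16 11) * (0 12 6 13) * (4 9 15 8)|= 42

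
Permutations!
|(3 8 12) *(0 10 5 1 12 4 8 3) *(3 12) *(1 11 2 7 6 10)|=|(0 1 3 12)(2 7 6 10 5 11)(4 8)|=12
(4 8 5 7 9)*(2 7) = [0, 1, 7, 3, 8, 2, 6, 9, 5, 4] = (2 7 9 4 8 5)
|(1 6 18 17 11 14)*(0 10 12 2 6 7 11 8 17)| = 12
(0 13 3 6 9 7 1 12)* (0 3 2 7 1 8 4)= (0 13 2 7 8 4)(1 12 3 6 9)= [13, 12, 7, 6, 0, 5, 9, 8, 4, 1, 10, 11, 3, 2]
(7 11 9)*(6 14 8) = [0, 1, 2, 3, 4, 5, 14, 11, 6, 7, 10, 9, 12, 13, 8] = (6 14 8)(7 11 9)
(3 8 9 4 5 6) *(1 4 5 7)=(1 4 7)(3 8 9 5 6)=[0, 4, 2, 8, 7, 6, 3, 1, 9, 5]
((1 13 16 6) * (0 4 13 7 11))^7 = (0 11 7 1 6 16 13 4)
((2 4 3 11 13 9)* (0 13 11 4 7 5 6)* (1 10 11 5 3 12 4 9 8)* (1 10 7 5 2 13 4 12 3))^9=(0 5 11 8 9 4 6 2 10 13 3)(1 7)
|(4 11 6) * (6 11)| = |(11)(4 6)| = 2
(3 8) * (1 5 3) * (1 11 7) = (1 5 3 8 11 7) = [0, 5, 2, 8, 4, 3, 6, 1, 11, 9, 10, 7]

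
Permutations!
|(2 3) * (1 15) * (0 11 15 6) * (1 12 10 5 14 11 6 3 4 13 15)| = 22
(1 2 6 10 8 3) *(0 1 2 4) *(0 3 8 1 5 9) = [5, 4, 6, 2, 3, 9, 10, 7, 8, 0, 1] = (0 5 9)(1 4 3 2 6 10)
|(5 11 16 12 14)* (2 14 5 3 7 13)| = |(2 14 3 7 13)(5 11 16 12)| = 20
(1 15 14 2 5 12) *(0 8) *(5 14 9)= [8, 15, 14, 3, 4, 12, 6, 7, 0, 5, 10, 11, 1, 13, 2, 9]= (0 8)(1 15 9 5 12)(2 14)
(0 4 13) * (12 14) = (0 4 13)(12 14) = [4, 1, 2, 3, 13, 5, 6, 7, 8, 9, 10, 11, 14, 0, 12]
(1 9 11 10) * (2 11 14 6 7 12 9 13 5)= (1 13 5 2 11 10)(6 7 12 9 14)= [0, 13, 11, 3, 4, 2, 7, 12, 8, 14, 1, 10, 9, 5, 6]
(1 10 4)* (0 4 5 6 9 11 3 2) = (0 4 1 10 5 6 9 11 3 2) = [4, 10, 0, 2, 1, 6, 9, 7, 8, 11, 5, 3]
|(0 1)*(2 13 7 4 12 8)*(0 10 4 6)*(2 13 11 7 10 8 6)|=24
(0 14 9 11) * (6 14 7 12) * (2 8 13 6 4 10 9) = (0 7 12 4 10 9 11)(2 8 13 6 14) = [7, 1, 8, 3, 10, 5, 14, 12, 13, 11, 9, 0, 4, 6, 2]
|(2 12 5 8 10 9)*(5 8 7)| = |(2 12 8 10 9)(5 7)| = 10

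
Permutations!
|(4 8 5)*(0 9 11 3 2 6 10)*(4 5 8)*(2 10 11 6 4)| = 6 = |(0 9 6 11 3 10)(2 4)|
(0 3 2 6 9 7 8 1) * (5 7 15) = (0 3 2 6 9 15 5 7 8 1) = [3, 0, 6, 2, 4, 7, 9, 8, 1, 15, 10, 11, 12, 13, 14, 5]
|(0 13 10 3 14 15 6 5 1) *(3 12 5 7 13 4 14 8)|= |(0 4 14 15 6 7 13 10 12 5 1)(3 8)|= 22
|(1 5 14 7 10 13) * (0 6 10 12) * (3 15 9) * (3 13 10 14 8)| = 35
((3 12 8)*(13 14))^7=(3 12 8)(13 14)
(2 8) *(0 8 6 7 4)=(0 8 2 6 7 4)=[8, 1, 6, 3, 0, 5, 7, 4, 2]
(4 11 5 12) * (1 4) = [0, 4, 2, 3, 11, 12, 6, 7, 8, 9, 10, 5, 1] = (1 4 11 5 12)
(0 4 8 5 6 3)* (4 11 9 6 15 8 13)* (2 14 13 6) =[11, 1, 14, 0, 6, 15, 3, 7, 5, 2, 10, 9, 12, 4, 13, 8] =(0 11 9 2 14 13 4 6 3)(5 15 8)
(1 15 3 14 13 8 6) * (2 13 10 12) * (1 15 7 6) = (1 7 6 15 3 14 10 12 2 13 8) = [0, 7, 13, 14, 4, 5, 15, 6, 1, 9, 12, 11, 2, 8, 10, 3]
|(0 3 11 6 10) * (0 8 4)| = 7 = |(0 3 11 6 10 8 4)|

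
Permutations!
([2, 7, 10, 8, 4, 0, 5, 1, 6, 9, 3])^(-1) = [5, 7, 0, 10, 4, 6, 8, 1, 3, 9, 2]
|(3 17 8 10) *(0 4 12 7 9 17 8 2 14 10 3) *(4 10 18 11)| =|(0 10)(2 14 18 11 4 12 7 9 17)(3 8)| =18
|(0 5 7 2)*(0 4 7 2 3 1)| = 7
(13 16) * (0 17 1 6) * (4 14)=(0 17 1 6)(4 14)(13 16)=[17, 6, 2, 3, 14, 5, 0, 7, 8, 9, 10, 11, 12, 16, 4, 15, 13, 1]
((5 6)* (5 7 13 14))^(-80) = ((5 6 7 13 14))^(-80) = (14)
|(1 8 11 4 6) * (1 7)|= |(1 8 11 4 6 7)|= 6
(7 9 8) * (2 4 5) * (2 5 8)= [0, 1, 4, 3, 8, 5, 6, 9, 7, 2]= (2 4 8 7 9)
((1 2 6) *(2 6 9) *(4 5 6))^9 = (1 4 5 6)(2 9)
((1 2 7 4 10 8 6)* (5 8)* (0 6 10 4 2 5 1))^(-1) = (0 6)(1 10 8 5)(2 7)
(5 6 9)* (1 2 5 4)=(1 2 5 6 9 4)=[0, 2, 5, 3, 1, 6, 9, 7, 8, 4]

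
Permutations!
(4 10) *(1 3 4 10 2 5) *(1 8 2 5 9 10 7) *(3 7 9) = (1 7)(2 3 4 5 8)(9 10) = [0, 7, 3, 4, 5, 8, 6, 1, 2, 10, 9]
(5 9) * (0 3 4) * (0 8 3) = (3 4 8)(5 9) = [0, 1, 2, 4, 8, 9, 6, 7, 3, 5]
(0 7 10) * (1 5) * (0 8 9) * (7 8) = (0 8 9)(1 5)(7 10) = [8, 5, 2, 3, 4, 1, 6, 10, 9, 0, 7]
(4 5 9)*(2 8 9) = [0, 1, 8, 3, 5, 2, 6, 7, 9, 4] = (2 8 9 4 5)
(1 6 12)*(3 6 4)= [0, 4, 2, 6, 3, 5, 12, 7, 8, 9, 10, 11, 1]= (1 4 3 6 12)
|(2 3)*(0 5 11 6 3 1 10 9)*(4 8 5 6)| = 28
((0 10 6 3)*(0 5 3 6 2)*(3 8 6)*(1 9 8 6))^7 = (0 10 2)(1 9 8)(3 5 6)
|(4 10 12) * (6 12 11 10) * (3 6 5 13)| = 6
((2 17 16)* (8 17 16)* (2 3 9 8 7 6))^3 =((2 16 3 9 8 17 7 6))^3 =(2 9 7 16 8 6 3 17)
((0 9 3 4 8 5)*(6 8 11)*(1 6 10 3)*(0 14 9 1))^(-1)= ((0 1 6 8 5 14 9)(3 4 11 10))^(-1)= (0 9 14 5 8 6 1)(3 10 11 4)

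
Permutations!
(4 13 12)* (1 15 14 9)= (1 15 14 9)(4 13 12)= [0, 15, 2, 3, 13, 5, 6, 7, 8, 1, 10, 11, 4, 12, 9, 14]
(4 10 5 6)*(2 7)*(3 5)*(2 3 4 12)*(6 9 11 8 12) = (2 7 3 5 9 11 8 12)(4 10) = [0, 1, 7, 5, 10, 9, 6, 3, 12, 11, 4, 8, 2]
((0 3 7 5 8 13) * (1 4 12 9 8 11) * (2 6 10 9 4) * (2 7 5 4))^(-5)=((0 3 5 11 1 7 4 12 2 6 10 9 8 13))^(-5)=(0 6 1 13 2 11 8 12 5 9 4 3 10 7)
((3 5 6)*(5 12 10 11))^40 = (3 5 10)(6 11 12)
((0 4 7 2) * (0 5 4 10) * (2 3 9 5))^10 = (10)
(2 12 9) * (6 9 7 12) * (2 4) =(2 6 9 4)(7 12) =[0, 1, 6, 3, 2, 5, 9, 12, 8, 4, 10, 11, 7]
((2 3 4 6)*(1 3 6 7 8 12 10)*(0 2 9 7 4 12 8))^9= (0 7 9 6 2)(1 3 12 10)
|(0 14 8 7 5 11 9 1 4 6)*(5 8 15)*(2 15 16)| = 22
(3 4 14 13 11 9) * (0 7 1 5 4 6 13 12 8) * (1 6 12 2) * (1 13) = (0 7 6 1 5 4 14 2 13 11 9 3 12 8) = [7, 5, 13, 12, 14, 4, 1, 6, 0, 3, 10, 9, 8, 11, 2]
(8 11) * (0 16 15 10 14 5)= (0 16 15 10 14 5)(8 11)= [16, 1, 2, 3, 4, 0, 6, 7, 11, 9, 14, 8, 12, 13, 5, 10, 15]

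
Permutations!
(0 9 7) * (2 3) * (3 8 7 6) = (0 9 6 3 2 8 7) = [9, 1, 8, 2, 4, 5, 3, 0, 7, 6]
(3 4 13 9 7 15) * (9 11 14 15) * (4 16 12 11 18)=[0, 1, 2, 16, 13, 5, 6, 9, 8, 7, 10, 14, 11, 18, 15, 3, 12, 17, 4]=(3 16 12 11 14 15)(4 13 18)(7 9)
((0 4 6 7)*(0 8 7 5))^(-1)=(0 5 6 4)(7 8)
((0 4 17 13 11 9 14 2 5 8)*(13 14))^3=(0 14 8 17 5 4 2)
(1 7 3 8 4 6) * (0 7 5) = (0 7 3 8 4 6 1 5) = [7, 5, 2, 8, 6, 0, 1, 3, 4]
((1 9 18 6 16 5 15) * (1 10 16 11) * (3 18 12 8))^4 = (1 3)(6 12)(8 11)(9 18)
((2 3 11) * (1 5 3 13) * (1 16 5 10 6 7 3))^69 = ((1 10 6 7 3 11 2 13 16 5))^69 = (1 5 16 13 2 11 3 7 6 10)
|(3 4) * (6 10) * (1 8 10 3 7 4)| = 10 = |(1 8 10 6 3)(4 7)|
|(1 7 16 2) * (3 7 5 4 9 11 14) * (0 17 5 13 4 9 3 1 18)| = 14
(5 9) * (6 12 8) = (5 9)(6 12 8) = [0, 1, 2, 3, 4, 9, 12, 7, 6, 5, 10, 11, 8]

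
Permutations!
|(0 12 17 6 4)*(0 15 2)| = |(0 12 17 6 4 15 2)| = 7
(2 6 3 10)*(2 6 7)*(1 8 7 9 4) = (1 8 7 2 9 4)(3 10 6) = [0, 8, 9, 10, 1, 5, 3, 2, 7, 4, 6]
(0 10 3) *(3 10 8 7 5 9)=(10)(0 8 7 5 9 3)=[8, 1, 2, 0, 4, 9, 6, 5, 7, 3, 10]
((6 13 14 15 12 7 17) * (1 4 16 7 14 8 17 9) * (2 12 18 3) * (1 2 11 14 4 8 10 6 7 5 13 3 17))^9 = (1 8)(2 11 4 15 5 17 10 9 3 12 14 16 18 13 7 6)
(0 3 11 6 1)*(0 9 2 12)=[3, 9, 12, 11, 4, 5, 1, 7, 8, 2, 10, 6, 0]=(0 3 11 6 1 9 2 12)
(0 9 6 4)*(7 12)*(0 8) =[9, 1, 2, 3, 8, 5, 4, 12, 0, 6, 10, 11, 7] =(0 9 6 4 8)(7 12)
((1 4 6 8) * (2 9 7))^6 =(9)(1 6)(4 8)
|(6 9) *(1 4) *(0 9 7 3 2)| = 6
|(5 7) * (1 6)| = 2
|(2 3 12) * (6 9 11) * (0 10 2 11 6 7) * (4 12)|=8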